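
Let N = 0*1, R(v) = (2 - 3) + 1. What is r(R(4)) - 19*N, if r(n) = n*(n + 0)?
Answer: 0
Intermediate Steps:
R(v) = 0 (R(v) = -1 + 1 = 0)
N = 0
r(n) = n² (r(n) = n*n = n²)
r(R(4)) - 19*N = 0² - 19*0 = 0 + 0 = 0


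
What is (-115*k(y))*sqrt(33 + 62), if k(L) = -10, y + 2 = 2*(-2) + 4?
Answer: 1150*sqrt(95) ≈ 11209.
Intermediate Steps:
y = -2 (y = -2 + (2*(-2) + 4) = -2 + (-4 + 4) = -2 + 0 = -2)
(-115*k(y))*sqrt(33 + 62) = (-115*(-10))*sqrt(33 + 62) = 1150*sqrt(95)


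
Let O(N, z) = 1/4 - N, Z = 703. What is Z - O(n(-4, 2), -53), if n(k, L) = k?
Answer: 2795/4 ≈ 698.75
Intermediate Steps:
O(N, z) = ¼ - N
Z - O(n(-4, 2), -53) = 703 - (¼ - 1*(-4)) = 703 - (¼ + 4) = 703 - 1*17/4 = 703 - 17/4 = 2795/4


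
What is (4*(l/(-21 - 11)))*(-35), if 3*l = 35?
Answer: 1225/24 ≈ 51.042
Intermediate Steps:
l = 35/3 (l = (⅓)*35 = 35/3 ≈ 11.667)
(4*(l/(-21 - 11)))*(-35) = (4*(35/(3*(-21 - 11))))*(-35) = (4*((35/3)/(-32)))*(-35) = (4*((35/3)*(-1/32)))*(-35) = (4*(-35/96))*(-35) = -35/24*(-35) = 1225/24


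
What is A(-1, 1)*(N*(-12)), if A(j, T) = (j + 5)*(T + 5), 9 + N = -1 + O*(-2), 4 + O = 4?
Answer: 2880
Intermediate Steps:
O = 0 (O = -4 + 4 = 0)
N = -10 (N = -9 + (-1 + 0*(-2)) = -9 + (-1 + 0) = -9 - 1 = -10)
A(j, T) = (5 + T)*(5 + j) (A(j, T) = (5 + j)*(5 + T) = (5 + T)*(5 + j))
A(-1, 1)*(N*(-12)) = (25 + 5*1 + 5*(-1) + 1*(-1))*(-10*(-12)) = (25 + 5 - 5 - 1)*120 = 24*120 = 2880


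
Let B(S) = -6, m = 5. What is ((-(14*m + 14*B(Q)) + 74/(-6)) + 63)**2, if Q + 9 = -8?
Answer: 37636/9 ≈ 4181.8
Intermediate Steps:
Q = -17 (Q = -9 - 8 = -17)
((-(14*m + 14*B(Q)) + 74/(-6)) + 63)**2 = ((-14/(1/(5 - 6)) + 74/(-6)) + 63)**2 = ((-14/(1/(-1)) + 74*(-1/6)) + 63)**2 = ((-14/(-1) - 37/3) + 63)**2 = ((-14*(-1) - 37/3) + 63)**2 = ((14 - 37/3) + 63)**2 = (5/3 + 63)**2 = (194/3)**2 = 37636/9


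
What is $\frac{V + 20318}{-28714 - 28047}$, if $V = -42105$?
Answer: $\frac{21787}{56761} \approx 0.38384$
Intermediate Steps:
$\frac{V + 20318}{-28714 - 28047} = \frac{-42105 + 20318}{-28714 - 28047} = - \frac{21787}{-56761} = \left(-21787\right) \left(- \frac{1}{56761}\right) = \frac{21787}{56761}$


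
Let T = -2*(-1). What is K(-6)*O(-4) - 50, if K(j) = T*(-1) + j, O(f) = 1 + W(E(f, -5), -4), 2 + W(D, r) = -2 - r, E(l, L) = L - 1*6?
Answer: -58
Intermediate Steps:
E(l, L) = -6 + L (E(l, L) = L - 6 = -6 + L)
W(D, r) = -4 - r (W(D, r) = -2 + (-2 - r) = -4 - r)
T = 2
O(f) = 1 (O(f) = 1 + (-4 - 1*(-4)) = 1 + (-4 + 4) = 1 + 0 = 1)
K(j) = -2 + j (K(j) = 2*(-1) + j = -2 + j)
K(-6)*O(-4) - 50 = (-2 - 6)*1 - 50 = -8*1 - 50 = -8 - 50 = -58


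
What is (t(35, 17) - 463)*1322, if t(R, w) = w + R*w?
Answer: 196978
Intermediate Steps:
(t(35, 17) - 463)*1322 = (17*(1 + 35) - 463)*1322 = (17*36 - 463)*1322 = (612 - 463)*1322 = 149*1322 = 196978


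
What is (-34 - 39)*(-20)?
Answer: 1460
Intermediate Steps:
(-34 - 39)*(-20) = -73*(-20) = 1460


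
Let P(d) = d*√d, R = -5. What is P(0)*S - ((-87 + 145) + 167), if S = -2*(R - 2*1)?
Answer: -225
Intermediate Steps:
P(d) = d^(3/2)
S = 14 (S = -2*(-5 - 2*1) = -2*(-5 - 2) = -2*(-7) = 14)
P(0)*S - ((-87 + 145) + 167) = 0^(3/2)*14 - ((-87 + 145) + 167) = 0*14 - (58 + 167) = 0 - 1*225 = 0 - 225 = -225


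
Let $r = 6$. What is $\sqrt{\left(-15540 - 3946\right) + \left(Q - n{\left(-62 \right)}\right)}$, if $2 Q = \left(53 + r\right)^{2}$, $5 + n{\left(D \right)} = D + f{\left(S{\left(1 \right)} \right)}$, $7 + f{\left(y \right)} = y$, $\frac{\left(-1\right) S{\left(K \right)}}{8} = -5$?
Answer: $\frac{i \sqrt{70846}}{2} \approx 133.08 i$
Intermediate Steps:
$S{\left(K \right)} = 40$ ($S{\left(K \right)} = \left(-8\right) \left(-5\right) = 40$)
$f{\left(y \right)} = -7 + y$
$n{\left(D \right)} = 28 + D$ ($n{\left(D \right)} = -5 + \left(D + \left(-7 + 40\right)\right) = -5 + \left(D + 33\right) = -5 + \left(33 + D\right) = 28 + D$)
$Q = \frac{3481}{2}$ ($Q = \frac{\left(53 + 6\right)^{2}}{2} = \frac{59^{2}}{2} = \frac{1}{2} \cdot 3481 = \frac{3481}{2} \approx 1740.5$)
$\sqrt{\left(-15540 - 3946\right) + \left(Q - n{\left(-62 \right)}\right)} = \sqrt{\left(-15540 - 3946\right) + \left(\frac{3481}{2} - \left(28 - 62\right)\right)} = \sqrt{-19486 + \left(\frac{3481}{2} - -34\right)} = \sqrt{-19486 + \left(\frac{3481}{2} + 34\right)} = \sqrt{-19486 + \frac{3549}{2}} = \sqrt{- \frac{35423}{2}} = \frac{i \sqrt{70846}}{2}$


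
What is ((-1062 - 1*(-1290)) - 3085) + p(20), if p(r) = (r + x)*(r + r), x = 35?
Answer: -657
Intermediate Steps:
p(r) = 2*r*(35 + r) (p(r) = (r + 35)*(r + r) = (35 + r)*(2*r) = 2*r*(35 + r))
((-1062 - 1*(-1290)) - 3085) + p(20) = ((-1062 - 1*(-1290)) - 3085) + 2*20*(35 + 20) = ((-1062 + 1290) - 3085) + 2*20*55 = (228 - 3085) + 2200 = -2857 + 2200 = -657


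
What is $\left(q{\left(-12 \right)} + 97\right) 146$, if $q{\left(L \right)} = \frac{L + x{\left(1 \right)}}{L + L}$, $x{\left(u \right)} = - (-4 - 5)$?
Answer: $\frac{56721}{4} \approx 14180.0$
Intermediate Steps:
$x{\left(u \right)} = 9$ ($x{\left(u \right)} = \left(-1\right) \left(-9\right) = 9$)
$q{\left(L \right)} = \frac{9 + L}{2 L}$ ($q{\left(L \right)} = \frac{L + 9}{L + L} = \frac{9 + L}{2 L}$)
$\left(q{\left(-12 \right)} + 97\right) 146 = \left(\frac{9 - 12}{2 \left(-12\right)} + 97\right) 146 = \left(\frac{1}{2} \left(- \frac{1}{12}\right) \left(-3\right) + 97\right) 146 = \left(\frac{1}{8} + 97\right) 146 = \frac{777}{8} \cdot 146 = \frac{56721}{4}$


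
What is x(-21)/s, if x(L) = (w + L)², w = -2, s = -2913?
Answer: -529/2913 ≈ -0.18160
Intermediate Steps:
x(L) = (-2 + L)²
x(-21)/s = (-2 - 21)²/(-2913) = (-23)²*(-1/2913) = 529*(-1/2913) = -529/2913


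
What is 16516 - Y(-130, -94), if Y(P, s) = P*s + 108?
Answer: 4188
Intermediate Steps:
Y(P, s) = 108 + P*s
16516 - Y(-130, -94) = 16516 - (108 - 130*(-94)) = 16516 - (108 + 12220) = 16516 - 1*12328 = 16516 - 12328 = 4188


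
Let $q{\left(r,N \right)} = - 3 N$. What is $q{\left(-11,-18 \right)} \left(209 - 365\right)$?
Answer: $-8424$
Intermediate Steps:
$q{\left(-11,-18 \right)} \left(209 - 365\right) = \left(-3\right) \left(-18\right) \left(209 - 365\right) = 54 \left(-156\right) = -8424$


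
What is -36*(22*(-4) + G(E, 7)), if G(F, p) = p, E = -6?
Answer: 2916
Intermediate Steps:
-36*(22*(-4) + G(E, 7)) = -36*(22*(-4) + 7) = -36*(-88 + 7) = -36*(-81) = 2916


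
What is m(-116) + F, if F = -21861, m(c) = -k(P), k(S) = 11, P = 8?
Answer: -21872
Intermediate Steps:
m(c) = -11 (m(c) = -1*11 = -11)
m(-116) + F = -11 - 21861 = -21872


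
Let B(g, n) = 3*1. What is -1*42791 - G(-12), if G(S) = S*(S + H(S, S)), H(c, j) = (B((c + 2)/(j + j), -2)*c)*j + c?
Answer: -37895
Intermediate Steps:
B(g, n) = 3
H(c, j) = c + 3*c*j (H(c, j) = (3*c)*j + c = 3*c*j + c = c + 3*c*j)
G(S) = S*(S + S*(1 + 3*S))
-1*42791 - G(-12) = -1*42791 - (-12)²*(2 + 3*(-12)) = -42791 - 144*(2 - 36) = -42791 - 144*(-34) = -42791 - 1*(-4896) = -42791 + 4896 = -37895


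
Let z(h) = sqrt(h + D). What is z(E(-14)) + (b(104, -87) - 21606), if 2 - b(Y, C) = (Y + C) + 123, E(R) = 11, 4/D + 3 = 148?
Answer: -21744 + sqrt(231855)/145 ≈ -21741.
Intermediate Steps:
D = 4/145 (D = 4/(-3 + 148) = 4/145 ≈ 0.027586)
b(Y, C) = -121 - C - Y (b(Y, C) = 2 - ((Y + C) + 123) = 2 - ((C + Y) + 123) = 2 - (123 + C + Y) = 2 + (-123 - C - Y) = -121 - C - Y)
z(h) = sqrt(4/145 + h) (z(h) = sqrt(h + 4/145) = sqrt(4/145 + h))
z(E(-14)) + (b(104, -87) - 21606) = sqrt(580 + 21025*11)/145 + ((-121 - 1*(-87) - 1*104) - 21606) = sqrt(580 + 231275)/145 + ((-121 + 87 - 104) - 21606) = sqrt(231855)/145 + (-138 - 21606) = sqrt(231855)/145 - 21744 = -21744 + sqrt(231855)/145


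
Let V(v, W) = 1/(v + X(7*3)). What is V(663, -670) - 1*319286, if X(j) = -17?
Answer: -206258755/646 ≈ -3.1929e+5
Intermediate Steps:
V(v, W) = 1/(-17 + v) (V(v, W) = 1/(v - 17) = 1/(-17 + v))
V(663, -670) - 1*319286 = 1/(-17 + 663) - 1*319286 = 1/646 - 319286 = -206258755/646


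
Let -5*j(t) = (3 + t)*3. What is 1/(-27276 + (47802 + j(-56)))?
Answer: 5/102789 ≈ 4.8643e-5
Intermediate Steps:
j(t) = -9/5 - 3*t/5 (j(t) = -(3 + t)*3/5 = -(9 + 3*t)/5 = -9/5 - 3*t/5)
1/(-27276 + (47802 + j(-56))) = 1/(-27276 + (47802 + (-9/5 - 3/5*(-56)))) = 1/(-27276 + (47802 + (-9/5 + 168/5))) = 1/(-27276 + (47802 + 159/5)) = 1/(-27276 + 239169/5) = 1/(102789/5) = 5/102789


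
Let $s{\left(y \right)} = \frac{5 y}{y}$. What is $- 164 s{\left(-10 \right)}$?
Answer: $-820$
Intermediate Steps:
$s{\left(y \right)} = 5$
$- 164 s{\left(-10 \right)} = \left(-164\right) 5 = -820$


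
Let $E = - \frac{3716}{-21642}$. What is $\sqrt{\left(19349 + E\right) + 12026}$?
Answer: $\frac{\sqrt{3673845641793}}{10821} \approx 177.13$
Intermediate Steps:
$E = \frac{1858}{10821}$ ($E = \left(-3716\right) \left(- \frac{1}{21642}\right) = \frac{1858}{10821} \approx 0.1717$)
$\sqrt{\left(19349 + E\right) + 12026} = \sqrt{\left(19349 + \frac{1858}{10821}\right) + 12026} = \sqrt{\frac{209377387}{10821} + 12026} = \sqrt{\frac{339510733}{10821}} = \frac{\sqrt{3673845641793}}{10821}$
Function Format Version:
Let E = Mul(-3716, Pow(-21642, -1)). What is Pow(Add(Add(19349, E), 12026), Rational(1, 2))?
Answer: Mul(Rational(1, 10821), Pow(3673845641793, Rational(1, 2))) ≈ 177.13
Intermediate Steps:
E = Rational(1858, 10821) (E = Mul(-3716, Rational(-1, 21642)) = Rational(1858, 10821) ≈ 0.17170)
Pow(Add(Add(19349, E), 12026), Rational(1, 2)) = Pow(Add(Add(19349, Rational(1858, 10821)), 12026), Rational(1, 2)) = Pow(Add(Rational(209377387, 10821), 12026), Rational(1, 2)) = Pow(Rational(339510733, 10821), Rational(1, 2)) = Mul(Rational(1, 10821), Pow(3673845641793, Rational(1, 2)))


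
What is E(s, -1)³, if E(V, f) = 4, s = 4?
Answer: 64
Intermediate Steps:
E(s, -1)³ = 4³ = 64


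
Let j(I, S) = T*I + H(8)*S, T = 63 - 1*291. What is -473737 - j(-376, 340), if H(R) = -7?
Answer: -557085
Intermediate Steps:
T = -228 (T = 63 - 291 = -228)
j(I, S) = -228*I - 7*S
-473737 - j(-376, 340) = -473737 - (-228*(-376) - 7*340) = -473737 - (85728 - 2380) = -473737 - 1*83348 = -473737 - 83348 = -557085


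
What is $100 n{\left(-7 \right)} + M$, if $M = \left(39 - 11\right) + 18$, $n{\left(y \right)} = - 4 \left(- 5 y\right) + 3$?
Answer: $-13654$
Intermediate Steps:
$n{\left(y \right)} = 3 + 20 y$ ($n{\left(y \right)} = 20 y + 3 = 3 + 20 y$)
$M = 46$ ($M = 28 + 18 = 46$)
$100 n{\left(-7 \right)} + M = 100 \left(3 + 20 \left(-7\right)\right) + 46 = 100 \left(3 - 140\right) + 46 = 100 \left(-137\right) + 46 = -13700 + 46 = -13654$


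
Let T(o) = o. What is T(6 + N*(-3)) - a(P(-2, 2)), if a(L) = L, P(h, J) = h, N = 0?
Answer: 8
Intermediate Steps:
T(6 + N*(-3)) - a(P(-2, 2)) = (6 + 0*(-3)) - 1*(-2) = (6 + 0) + 2 = 6 + 2 = 8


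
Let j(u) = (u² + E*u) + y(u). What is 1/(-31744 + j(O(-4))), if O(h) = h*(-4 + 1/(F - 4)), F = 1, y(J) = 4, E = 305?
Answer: -9/235376 ≈ -3.8237e-5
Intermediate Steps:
O(h) = -13*h/3 (O(h) = h*(-4 + 1/(1 - 4)) = h*(-4 + 1/(-3)) = h*(-4 - ⅓) = h*(-13/3) = -13*h/3)
j(u) = 4 + u² + 305*u (j(u) = (u² + 305*u) + 4 = 4 + u² + 305*u)
1/(-31744 + j(O(-4))) = 1/(-31744 + (4 + (-13/3*(-4))² + 305*(-13/3*(-4)))) = 1/(-31744 + (4 + (52/3)² + 305*(52/3))) = 1/(-31744 + (4 + 2704/9 + 15860/3)) = 1/(-31744 + 50320/9) = 1/(-235376/9) = -9/235376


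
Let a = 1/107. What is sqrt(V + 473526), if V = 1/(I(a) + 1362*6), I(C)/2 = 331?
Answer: sqrt(36953758803290)/8834 ≈ 688.13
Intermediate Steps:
a = 1/107 ≈ 0.0093458
I(C) = 662 (I(C) = 2*331 = 662)
V = 1/8834 (V = 1/(662 + 1362*6) = 1/(662 + 8172) = 1/8834 ≈ 0.00011320)
sqrt(V + 473526) = sqrt(1/8834 + 473526) = sqrt(4183128685/8834) = sqrt(36953758803290)/8834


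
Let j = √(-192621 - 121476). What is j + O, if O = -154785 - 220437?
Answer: -375222 + I*√314097 ≈ -3.7522e+5 + 560.44*I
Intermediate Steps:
O = -375222
j = I*√314097 (j = √(-314097) = I*√314097 ≈ 560.44*I)
j + O = I*√314097 - 375222 = -375222 + I*√314097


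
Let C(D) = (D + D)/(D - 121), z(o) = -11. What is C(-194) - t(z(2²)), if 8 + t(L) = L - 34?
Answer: 17083/315 ≈ 54.232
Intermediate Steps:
t(L) = -42 + L (t(L) = -8 + (L - 34) = -8 + (-34 + L) = -42 + L)
C(D) = 2*D/(-121 + D) (C(D) = (2*D)/(-121 + D) = 2*D/(-121 + D))
C(-194) - t(z(2²)) = 2*(-194)/(-121 - 194) - (-42 - 11) = 2*(-194)/(-315) - 1*(-53) = 2*(-194)*(-1/315) + 53 = 388/315 + 53 = 17083/315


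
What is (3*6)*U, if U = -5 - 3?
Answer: -144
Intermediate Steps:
U = -8
(3*6)*U = (3*6)*(-8) = 18*(-8) = -144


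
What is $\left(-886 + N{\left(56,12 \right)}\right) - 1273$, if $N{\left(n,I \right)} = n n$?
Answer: $977$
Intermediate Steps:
$N{\left(n,I \right)} = n^{2}$
$\left(-886 + N{\left(56,12 \right)}\right) - 1273 = \left(-886 + 56^{2}\right) - 1273 = \left(-886 + 3136\right) - 1273 = 2250 - 1273 = 977$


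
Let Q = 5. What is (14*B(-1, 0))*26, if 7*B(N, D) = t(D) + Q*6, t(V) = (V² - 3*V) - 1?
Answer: 1508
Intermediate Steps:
t(V) = -1 + V² - 3*V
B(N, D) = 29/7 - 3*D/7 + D²/7 (B(N, D) = ((-1 + D² - 3*D) + 5*6)/7 = ((-1 + D² - 3*D) + 30)/7 = (29 + D² - 3*D)/7 = 29/7 - 3*D/7 + D²/7)
(14*B(-1, 0))*26 = (14*(29/7 - 3/7*0 + (⅐)*0²))*26 = (14*(29/7 + 0 + (⅐)*0))*26 = (14*(29/7 + 0 + 0))*26 = (14*(29/7))*26 = 58*26 = 1508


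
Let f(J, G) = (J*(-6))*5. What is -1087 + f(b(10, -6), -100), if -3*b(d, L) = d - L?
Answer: -927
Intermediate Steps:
b(d, L) = -d/3 + L/3 (b(d, L) = -(d - L)/3 = -d/3 + L/3)
f(J, G) = -30*J (f(J, G) = -6*J*5 = -30*J)
-1087 + f(b(10, -6), -100) = -1087 - 30*(-1/3*10 + (1/3)*(-6)) = -1087 - 30*(-10/3 - 2) = -1087 - 30*(-16/3) = -1087 + 160 = -927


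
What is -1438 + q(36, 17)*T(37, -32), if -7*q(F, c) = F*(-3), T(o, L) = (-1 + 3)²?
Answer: -9634/7 ≈ -1376.3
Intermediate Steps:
T(o, L) = 4 (T(o, L) = 2² = 4)
q(F, c) = 3*F/7 (q(F, c) = -F*(-3)/7 = -(-3)*F/7 = 3*F/7)
-1438 + q(36, 17)*T(37, -32) = -1438 + ((3/7)*36)*4 = -1438 + (108/7)*4 = -1438 + 432/7 = -9634/7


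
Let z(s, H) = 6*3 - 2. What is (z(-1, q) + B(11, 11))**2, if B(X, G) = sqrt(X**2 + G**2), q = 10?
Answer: 498 + 352*sqrt(2) ≈ 995.80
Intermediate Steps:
z(s, H) = 16 (z(s, H) = 18 - 2 = 16)
B(X, G) = sqrt(G**2 + X**2)
(z(-1, q) + B(11, 11))**2 = (16 + sqrt(11**2 + 11**2))**2 = (16 + sqrt(121 + 121))**2 = (16 + sqrt(242))**2 = (16 + 11*sqrt(2))**2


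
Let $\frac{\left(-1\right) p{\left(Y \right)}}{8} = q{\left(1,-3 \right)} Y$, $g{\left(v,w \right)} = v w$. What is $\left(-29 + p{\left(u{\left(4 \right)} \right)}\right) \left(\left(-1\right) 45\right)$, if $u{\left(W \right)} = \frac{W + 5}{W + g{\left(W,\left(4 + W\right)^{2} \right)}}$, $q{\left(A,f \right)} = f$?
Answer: $\frac{16479}{13} \approx 1267.6$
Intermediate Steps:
$u{\left(W \right)} = \frac{5 + W}{W + W \left(4 + W\right)^{2}}$ ($u{\left(W \right)} = \frac{W + 5}{W + W \left(4 + W\right)^{2}} = \frac{5 + W}{W + W \left(4 + W\right)^{2}}$)
$p{\left(Y \right)} = 24 Y$ ($p{\left(Y \right)} = - 8 \left(- 3 Y\right) = 24 Y$)
$\left(-29 + p{\left(u{\left(4 \right)} \right)}\right) \left(\left(-1\right) 45\right) = \left(-29 + 24 \frac{5 + 4}{4 \left(1 + \left(4 + 4\right)^{2}\right)}\right) \left(\left(-1\right) 45\right) = \left(-29 + 24 \cdot \frac{1}{4} \frac{1}{1 + 8^{2}} \cdot 9\right) \left(-45\right) = \left(-29 + 24 \cdot \frac{1}{4} \frac{1}{1 + 64} \cdot 9\right) \left(-45\right) = \left(-29 + 24 \cdot \frac{1}{4} \cdot \frac{1}{65} \cdot 9\right) \left(-45\right) = \left(-29 + 24 \cdot \frac{9}{260}\right) \left(-45\right) = \left(-29 + \frac{54}{65}\right) \left(-45\right) = \left(- \frac{1831}{65}\right) \left(-45\right) = \frac{16479}{13}$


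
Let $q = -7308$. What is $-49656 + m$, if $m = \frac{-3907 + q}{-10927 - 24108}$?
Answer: $- \frac{347937349}{7007} \approx -49656.0$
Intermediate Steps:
$m = \frac{2243}{7007}$ ($m = \frac{-3907 - 7308}{-10927 - 24108} = - \frac{11215}{-35035} = \left(-11215\right) \left(- \frac{1}{35035}\right) = \frac{2243}{7007} \approx 0.32011$)
$-49656 + m = -49656 + \frac{2243}{7007} = - \frac{347937349}{7007}$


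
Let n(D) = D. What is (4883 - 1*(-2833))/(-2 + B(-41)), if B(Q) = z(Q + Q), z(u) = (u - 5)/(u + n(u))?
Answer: -1265424/241 ≈ -5250.7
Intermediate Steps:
z(u) = (-5 + u)/(2*u) (z(u) = (u - 5)/(u + u) = (-5 + u)/((2*u)) = (-5 + u)*(1/(2*u)) = (-5 + u)/(2*u))
B(Q) = (-5 + 2*Q)/(4*Q) (B(Q) = (-5 + (Q + Q))/(2*(Q + Q)) = (-5 + 2*Q)/(2*((2*Q))) = (1/(2*Q))*(-5 + 2*Q)/2 = (-5 + 2*Q)/(4*Q))
(4883 - 1*(-2833))/(-2 + B(-41)) = (4883 - 1*(-2833))/(-2 + (¼)*(-5 + 2*(-41))/(-41)) = (4883 + 2833)/(-2 + (¼)*(-1/41)*(-5 - 82)) = 7716/(-2 + (¼)*(-1/41)*(-87)) = 7716/(-2 + 87/164) = 7716/(-241/164) = 7716*(-164/241) = -1265424/241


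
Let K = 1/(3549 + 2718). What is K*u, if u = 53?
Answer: 53/6267 ≈ 0.0084570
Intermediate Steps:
K = 1/6267 ≈ 0.00015957
K*u = (1/6267)*53 = 53/6267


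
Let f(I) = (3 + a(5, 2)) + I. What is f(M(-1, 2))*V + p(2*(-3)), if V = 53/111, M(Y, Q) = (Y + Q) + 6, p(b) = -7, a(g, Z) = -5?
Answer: -512/111 ≈ -4.6126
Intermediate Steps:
M(Y, Q) = 6 + Q + Y (M(Y, Q) = (Q + Y) + 6 = 6 + Q + Y)
f(I) = -2 + I (f(I) = (3 - 5) + I = -2 + I)
V = 53/111 (V = 53*(1/111) = 53/111 ≈ 0.47748)
f(M(-1, 2))*V + p(2*(-3)) = (-2 + (6 + 2 - 1))*(53/111) - 7 = (-2 + 7)*(53/111) - 7 = 5*(53/111) - 7 = 265/111 - 7 = -512/111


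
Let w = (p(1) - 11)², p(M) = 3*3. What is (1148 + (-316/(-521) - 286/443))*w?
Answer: 1059811304/230803 ≈ 4591.8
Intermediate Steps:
p(M) = 9
w = 4 (w = (9 - 11)² = (-2)² = 4)
(1148 + (-316/(-521) - 286/443))*w = (1148 + (-316/(-521) - 286/443))*4 = (1148 + (-316*(-1/521) - 286*1/443))*4 = (1148 + (316/521 - 286/443))*4 = (1148 - 9018/230803)*4 = (264952826/230803)*4 = 1059811304/230803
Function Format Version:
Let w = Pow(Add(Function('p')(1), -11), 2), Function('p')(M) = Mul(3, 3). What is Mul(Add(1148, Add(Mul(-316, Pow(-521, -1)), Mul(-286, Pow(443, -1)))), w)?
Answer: Rational(1059811304, 230803) ≈ 4591.8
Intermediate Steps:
Function('p')(M) = 9
w = 4 (w = Pow(Add(9, -11), 2) = Pow(-2, 2) = 4)
Mul(Add(1148, Add(Mul(-316, Pow(-521, -1)), Mul(-286, Pow(443, -1)))), w) = Mul(Add(1148, Add(Mul(-316, Pow(-521, -1)), Mul(-286, Pow(443, -1)))), 4) = Mul(Add(1148, Add(Mul(-316, Rational(-1, 521)), Mul(-286, Rational(1, 443)))), 4) = Mul(Add(1148, Add(Rational(316, 521), Rational(-286, 443))), 4) = Mul(Add(1148, Rational(-9018, 230803)), 4) = Mul(Rational(264952826, 230803), 4) = Rational(1059811304, 230803)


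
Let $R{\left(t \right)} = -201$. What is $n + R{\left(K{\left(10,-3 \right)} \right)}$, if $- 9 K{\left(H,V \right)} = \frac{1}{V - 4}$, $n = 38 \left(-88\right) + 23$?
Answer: $-3522$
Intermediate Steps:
$n = -3321$ ($n = -3344 + 23 = -3321$)
$K{\left(H,V \right)} = - \frac{1}{9 \left(-4 + V\right)}$ ($K{\left(H,V \right)} = - \frac{1}{9 \left(V - 4\right)} = - \frac{1}{9 \left(-4 + V\right)}$)
$n + R{\left(K{\left(10,-3 \right)} \right)} = -3321 - 201 = -3522$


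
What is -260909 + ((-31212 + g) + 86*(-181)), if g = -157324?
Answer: -465011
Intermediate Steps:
-260909 + ((-31212 + g) + 86*(-181)) = -260909 + ((-31212 - 157324) + 86*(-181)) = -260909 + (-188536 - 15566) = -260909 - 204102 = -465011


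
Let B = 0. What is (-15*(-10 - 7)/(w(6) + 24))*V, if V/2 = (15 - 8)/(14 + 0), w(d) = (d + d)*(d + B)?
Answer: 85/32 ≈ 2.6563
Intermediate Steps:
w(d) = 2*d**2 (w(d) = (d + d)*(d + 0) = (2*d)*d = 2*d**2)
V = 1 (V = 2*((15 - 8)/(14 + 0)) = 2*(7/14) = 2*(7*(1/14)) = 2*(1/2) = 1)
(-15*(-10 - 7)/(w(6) + 24))*V = -15*(-10 - 7)/(2*6**2 + 24)*1 = -(-255)/(2*36 + 24)*1 = -(-255)/(72 + 24)*1 = -(-255)/96*1 = -15*(-17/96)*1 = (85/32)*1 = 85/32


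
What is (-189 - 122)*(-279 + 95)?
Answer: 57224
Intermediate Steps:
(-189 - 122)*(-279 + 95) = -311*(-184) = 57224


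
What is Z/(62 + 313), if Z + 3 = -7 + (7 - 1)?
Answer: -4/375 ≈ -0.010667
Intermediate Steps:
Z = -4 (Z = -3 + (-7 + (7 - 1)) = -3 + (-7 + 6) = -3 - 1 = -4)
Z/(62 + 313) = -4/(62 + 313) = -4/375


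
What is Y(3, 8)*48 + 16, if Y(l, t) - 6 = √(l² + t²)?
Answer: 304 + 48*√73 ≈ 714.11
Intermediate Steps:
Y(l, t) = 6 + √(l² + t²)
Y(3, 8)*48 + 16 = (6 + √(3² + 8²))*48 + 16 = (6 + √(9 + 64))*48 + 16 = (6 + √73)*48 + 16 = (288 + 48*√73) + 16 = 304 + 48*√73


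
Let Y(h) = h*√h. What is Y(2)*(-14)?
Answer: -28*√2 ≈ -39.598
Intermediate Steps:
Y(h) = h^(3/2)
Y(2)*(-14) = 2^(3/2)*(-14) = (2*√2)*(-14) = -28*√2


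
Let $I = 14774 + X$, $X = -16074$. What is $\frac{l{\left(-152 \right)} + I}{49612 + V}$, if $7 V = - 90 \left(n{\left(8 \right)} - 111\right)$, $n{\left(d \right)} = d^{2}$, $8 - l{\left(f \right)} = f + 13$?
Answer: $- \frac{8071}{351514} \approx -0.022961$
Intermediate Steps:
$l{\left(f \right)} = -5 - f$ ($l{\left(f \right)} = 8 - \left(f + 13\right) = 8 - \left(13 + f\right) = -5 - f$)
$I = -1300$ ($I = 14774 - 16074 = -1300$)
$V = \frac{4230}{7}$ ($V = \frac{\left(-90\right) \left(8^{2} - 111\right)}{7} = \frac{\left(-90\right) \left(64 - 111\right)}{7} = \frac{\left(-90\right) \left(-47\right)}{7} = \frac{1}{7} \cdot 4230 = \frac{4230}{7} \approx 604.29$)
$\frac{l{\left(-152 \right)} + I}{49612 + V} = \frac{\left(-5 - -152\right) - 1300}{49612 + \frac{4230}{7}} = \frac{\left(-5 + 152\right) - 1300}{\frac{351514}{7}} = \left(147 - 1300\right) \frac{7}{351514} = \left(-1153\right) \frac{7}{351514} = - \frac{8071}{351514}$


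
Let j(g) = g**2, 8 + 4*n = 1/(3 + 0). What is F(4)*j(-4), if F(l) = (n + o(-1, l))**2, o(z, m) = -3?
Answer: 3481/9 ≈ 386.78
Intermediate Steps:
n = -23/12 (n = -2 + 1/(4*(3 + 0)) = -2 + (1/4)/3 = -2 + (1/4)*(1/3) = -2 + 1/12 = -23/12 ≈ -1.9167)
F(l) = 3481/144 (F(l) = (-23/12 - 3)**2 = (-59/12)**2 = 3481/144)
F(4)*j(-4) = (3481/144)*(-4)**2 = (3481/144)*16 = 3481/9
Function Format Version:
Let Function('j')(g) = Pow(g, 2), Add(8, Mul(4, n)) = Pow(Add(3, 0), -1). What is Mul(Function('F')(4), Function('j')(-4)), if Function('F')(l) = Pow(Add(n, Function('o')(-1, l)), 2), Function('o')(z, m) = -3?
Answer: Rational(3481, 9) ≈ 386.78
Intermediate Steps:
n = Rational(-23, 12) (n = Add(-2, Mul(Rational(1, 4), Pow(Add(3, 0), -1))) = Add(-2, Mul(Rational(1, 4), Pow(3, -1))) = Add(-2, Mul(Rational(1, 4), Rational(1, 3))) = Add(-2, Rational(1, 12)) = Rational(-23, 12) ≈ -1.9167)
Function('F')(l) = Rational(3481, 144) (Function('F')(l) = Pow(Add(Rational(-23, 12), -3), 2) = Pow(Rational(-59, 12), 2) = Rational(3481, 144))
Mul(Function('F')(4), Function('j')(-4)) = Mul(Rational(3481, 144), Pow(-4, 2)) = Mul(Rational(3481, 144), 16) = Rational(3481, 9)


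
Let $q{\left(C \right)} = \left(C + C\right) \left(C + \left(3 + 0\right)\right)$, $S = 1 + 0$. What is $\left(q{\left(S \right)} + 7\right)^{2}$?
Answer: $225$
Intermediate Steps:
$S = 1$
$q{\left(C \right)} = 2 C \left(3 + C\right)$ ($q{\left(C \right)} = 2 C \left(C + 3\right) = 2 C \left(3 + C\right)$)
$\left(q{\left(S \right)} + 7\right)^{2} = \left(2 \cdot 1 \left(3 + 1\right) + 7\right)^{2} = \left(2 \cdot 1 \cdot 4 + 7\right)^{2} = \left(8 + 7\right)^{2} = 15^{2} = 225$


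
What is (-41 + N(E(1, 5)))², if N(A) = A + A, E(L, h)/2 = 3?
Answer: 841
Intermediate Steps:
E(L, h) = 6 (E(L, h) = 2*3 = 6)
N(A) = 2*A
(-41 + N(E(1, 5)))² = (-41 + 2*6)² = (-41 + 12)² = (-29)² = 841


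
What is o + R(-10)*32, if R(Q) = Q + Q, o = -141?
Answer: -781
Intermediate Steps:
R(Q) = 2*Q
o + R(-10)*32 = -141 + (2*(-10))*32 = -141 - 20*32 = -141 - 640 = -781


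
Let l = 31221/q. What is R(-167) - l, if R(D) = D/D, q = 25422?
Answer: -1933/8474 ≈ -0.22811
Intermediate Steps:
R(D) = 1
l = 10407/8474 (l = 31221/25422 = 31221*(1/25422) = 10407/8474 ≈ 1.2281)
R(-167) - l = 1 - 1*10407/8474 = 1 - 10407/8474 = -1933/8474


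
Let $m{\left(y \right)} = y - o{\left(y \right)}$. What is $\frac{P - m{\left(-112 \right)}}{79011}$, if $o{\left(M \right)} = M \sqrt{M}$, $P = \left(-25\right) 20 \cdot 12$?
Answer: $- \frac{5888}{79011} - \frac{448 i \sqrt{7}}{79011} \approx -0.074521 - 0.015002 i$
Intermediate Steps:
$P = -6000$ ($P = \left(-500\right) 12 = -6000$)
$o{\left(M \right)} = M^{\frac{3}{2}}$
$m{\left(y \right)} = y - y^{\frac{3}{2}}$
$\frac{P - m{\left(-112 \right)}}{79011} = \frac{-6000 - \left(-112 - \left(-112\right)^{\frac{3}{2}}\right)}{79011} = \left(-6000 - \left(-112 - - 448 i \sqrt{7}\right)\right) \frac{1}{79011} = \left(-6000 - \left(-112 + 448 i \sqrt{7}\right)\right) \frac{1}{79011} = \left(-6000 + \left(112 - 448 i \sqrt{7}\right)\right) \frac{1}{79011} = \left(-5888 - 448 i \sqrt{7}\right) \frac{1}{79011} = - \frac{5888}{79011} - \frac{448 i \sqrt{7}}{79011}$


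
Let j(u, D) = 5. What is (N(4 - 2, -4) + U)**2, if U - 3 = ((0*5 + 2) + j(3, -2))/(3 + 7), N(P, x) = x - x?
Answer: 1369/100 ≈ 13.690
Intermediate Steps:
N(P, x) = 0
U = 37/10 (U = 3 + ((0*5 + 2) + 5)/(3 + 7) = 3 + ((0 + 2) + 5)/10 = 3 + (2 + 5)*(1/10) = 3 + 7*(1/10) = 3 + 7/10 = 37/10 ≈ 3.7000)
(N(4 - 2, -4) + U)**2 = (0 + 37/10)**2 = (37/10)**2 = 1369/100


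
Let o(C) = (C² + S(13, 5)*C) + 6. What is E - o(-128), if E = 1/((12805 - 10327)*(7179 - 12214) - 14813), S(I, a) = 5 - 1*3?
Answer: -201538554763/12491543 ≈ -16134.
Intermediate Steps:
S(I, a) = 2 (S(I, a) = 5 - 3 = 2)
E = -1/12491543 (E = 1/(2478*(-5035) - 14813) = 1/(-12476730 - 14813) = 1/(-12491543) = -1/12491543 ≈ -8.0054e-8)
o(C) = 6 + C² + 2*C (o(C) = (C² + 2*C) + 6 = 6 + C² + 2*C)
E - o(-128) = -1/12491543 - (6 + (-128)² + 2*(-128)) = -1/12491543 - (6 + 16384 - 256) = -1/12491543 - 1*16134 = -1/12491543 - 16134 = -201538554763/12491543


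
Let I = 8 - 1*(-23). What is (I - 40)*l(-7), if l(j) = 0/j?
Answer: 0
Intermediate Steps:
l(j) = 0
I = 31 (I = 8 + 23 = 31)
(I - 40)*l(-7) = (31 - 40)*0 = -9*0 = 0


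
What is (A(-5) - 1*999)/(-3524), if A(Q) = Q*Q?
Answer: 487/1762 ≈ 0.27639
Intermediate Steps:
A(Q) = Q²
(A(-5) - 1*999)/(-3524) = ((-5)² - 1*999)/(-3524) = (25 - 999)*(-1/3524) = -974*(-1/3524) = 487/1762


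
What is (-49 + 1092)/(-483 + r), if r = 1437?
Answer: 1043/954 ≈ 1.0933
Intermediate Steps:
(-49 + 1092)/(-483 + r) = (-49 + 1092)/(-483 + 1437) = 1043/954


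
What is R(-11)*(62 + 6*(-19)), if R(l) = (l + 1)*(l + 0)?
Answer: -5720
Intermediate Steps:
R(l) = l*(1 + l) (R(l) = (1 + l)*l = l*(1 + l))
R(-11)*(62 + 6*(-19)) = (-11*(1 - 11))*(62 + 6*(-19)) = (-11*(-10))*(62 - 114) = 110*(-52) = -5720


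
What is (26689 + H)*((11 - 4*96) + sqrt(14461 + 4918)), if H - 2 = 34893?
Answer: -22970832 + 61584*sqrt(19379) ≈ -1.4398e+7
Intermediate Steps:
H = 34895 (H = 2 + 34893 = 34895)
(26689 + H)*((11 - 4*96) + sqrt(14461 + 4918)) = (26689 + 34895)*((11 - 4*96) + sqrt(14461 + 4918)) = 61584*((11 - 384) + sqrt(19379)) = 61584*(-373 + sqrt(19379)) = -22970832 + 61584*sqrt(19379)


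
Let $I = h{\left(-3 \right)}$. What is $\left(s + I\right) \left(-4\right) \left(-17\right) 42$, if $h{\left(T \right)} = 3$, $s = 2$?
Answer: $14280$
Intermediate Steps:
$I = 3$
$\left(s + I\right) \left(-4\right) \left(-17\right) 42 = \left(2 + 3\right) \left(-4\right) \left(-17\right) 42 = 5 \left(-4\right) \left(-17\right) 42 = \left(-20\right) \left(-17\right) 42 = 340 \cdot 42 = 14280$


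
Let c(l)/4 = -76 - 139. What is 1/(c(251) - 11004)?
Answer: -1/11864 ≈ -8.4289e-5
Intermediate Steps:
c(l) = -860 (c(l) = 4*(-76 - 139) = 4*(-215) = -860)
1/(c(251) - 11004) = 1/(-860 - 11004) = 1/(-11864) = -1/11864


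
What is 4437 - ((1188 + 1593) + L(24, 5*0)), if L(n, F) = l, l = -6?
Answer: 1662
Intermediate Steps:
L(n, F) = -6
4437 - ((1188 + 1593) + L(24, 5*0)) = 4437 - ((1188 + 1593) - 6) = 4437 - (2781 - 6) = 4437 - 1*2775 = 4437 - 2775 = 1662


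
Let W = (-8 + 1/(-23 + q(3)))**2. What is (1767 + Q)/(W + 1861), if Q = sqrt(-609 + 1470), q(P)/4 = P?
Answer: 213807/233102 + 121*sqrt(861)/233102 ≈ 0.93246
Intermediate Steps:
q(P) = 4*P
Q = sqrt(861) ≈ 29.343
W = 7921/121 (W = (-8 + 1/(-23 + 4*3))**2 = (-8 + 1/(-23 + 12))**2 = (-8 + 1/(-11))**2 = (-8 - 1/11)**2 = (-89/11)**2 = 7921/121 ≈ 65.463)
(1767 + Q)/(W + 1861) = (1767 + sqrt(861))/(7921/121 + 1861) = (1767 + sqrt(861))/(233102/121) = (1767 + sqrt(861))*(121/233102) = 213807/233102 + 121*sqrt(861)/233102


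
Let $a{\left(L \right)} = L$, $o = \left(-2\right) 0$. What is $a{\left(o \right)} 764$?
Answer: $0$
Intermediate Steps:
$o = 0$
$a{\left(o \right)} 764 = 0 \cdot 764 = 0$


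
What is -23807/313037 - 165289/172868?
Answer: -55857041169/54114080116 ≈ -1.0322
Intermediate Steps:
-23807/313037 - 165289/172868 = -55857041169/54114080116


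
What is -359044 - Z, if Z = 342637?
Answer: -701681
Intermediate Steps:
-359044 - Z = -359044 - 1*342637 = -359044 - 342637 = -701681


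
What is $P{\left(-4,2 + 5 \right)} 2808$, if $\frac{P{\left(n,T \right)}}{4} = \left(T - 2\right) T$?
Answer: $393120$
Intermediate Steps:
$P{\left(n,T \right)} = 4 T \left(-2 + T\right)$ ($P{\left(n,T \right)} = 4 \left(T - 2\right) T = 4 \left(-2 + T\right) T = 4 T \left(-2 + T\right)$)
$P{\left(-4,2 + 5 \right)} 2808 = 4 \left(2 + 5\right) \left(-2 + \left(2 + 5\right)\right) 2808 = 4 \cdot 7 \left(-2 + 7\right) 2808 = 4 \cdot 7 \cdot 5 \cdot 2808 = 140 \cdot 2808 = 393120$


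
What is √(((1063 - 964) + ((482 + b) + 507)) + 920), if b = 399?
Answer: √2407 ≈ 49.061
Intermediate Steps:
√(((1063 - 964) + ((482 + b) + 507)) + 920) = √(((1063 - 964) + ((482 + 399) + 507)) + 920) = √((99 + (881 + 507)) + 920) = √((99 + 1388) + 920) = √(1487 + 920) = √2407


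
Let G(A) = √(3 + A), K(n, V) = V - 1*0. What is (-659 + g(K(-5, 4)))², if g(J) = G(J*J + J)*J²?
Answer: 440169 - 21088*√23 ≈ 3.3903e+5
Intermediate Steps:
K(n, V) = V (K(n, V) = V + 0 = V)
g(J) = J²*√(3 + J + J²) (g(J) = √(3 + (J*J + J))*J² = √(3 + (J² + J))*J² = √(3 + (J + J²))*J² = √(3 + J + J²)*J² = J²*√(3 + J + J²))
(-659 + g(K(-5, 4)))² = (-659 + 4²*√(3 + 4*(1 + 4)))² = (-659 + 16*√(3 + 4*5))² = (-659 + 16*√(3 + 20))² = (-659 + 16*√23)²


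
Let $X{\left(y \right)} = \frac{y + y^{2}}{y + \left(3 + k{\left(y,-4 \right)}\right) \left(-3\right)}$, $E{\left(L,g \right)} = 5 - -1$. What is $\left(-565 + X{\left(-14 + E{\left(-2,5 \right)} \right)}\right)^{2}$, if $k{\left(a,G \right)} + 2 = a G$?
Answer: $\frac{3661581121}{11449} \approx 3.1982 \cdot 10^{5}$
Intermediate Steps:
$k{\left(a,G \right)} = -2 + G a$ ($k{\left(a,G \right)} = -2 + a G = -2 + G a$)
$E{\left(L,g \right)} = 6$ ($E{\left(L,g \right)} = 5 + 1 = 6$)
$X{\left(y \right)} = \frac{y + y^{2}}{-3 + 13 y}$ ($X{\left(y \right)} = \frac{y + y^{2}}{y + \left(3 - \left(2 + 4 y\right)\right) \left(-3\right)} = \frac{y + y^{2}}{y + \left(1 - 4 y\right) \left(-3\right)} = \frac{y + y^{2}}{y + \left(-3 + 12 y\right)} = \frac{y + y^{2}}{-3 + 13 y}$)
$\left(-565 + X{\left(-14 + E{\left(-2,5 \right)} \right)}\right)^{2} = \left(-565 + \frac{\left(-14 + 6\right) \left(1 + \left(-14 + 6\right)\right)}{-3 + 13 \left(-14 + 6\right)}\right)^{2} = \left(-565 - \frac{8 \left(1 - 8\right)}{-3 + 13 \left(-8\right)}\right)^{2} = \left(-565 - 8 \frac{1}{-3 - 104} \left(-7\right)\right)^{2} = \left(-565 - 8 \frac{1}{-107} \left(-7\right)\right)^{2} = \left(-565 - \left(- \frac{8}{107}\right) \left(-7\right)\right)^{2} = \left(-565 - \frac{56}{107}\right)^{2} = \left(- \frac{60511}{107}\right)^{2} = \frac{3661581121}{11449}$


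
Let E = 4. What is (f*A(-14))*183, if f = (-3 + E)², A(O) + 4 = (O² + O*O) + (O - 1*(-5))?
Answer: 69357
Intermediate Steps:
A(O) = 1 + O + 2*O² (A(O) = -4 + ((O² + O*O) + (O - 1*(-5))) = -4 + ((O² + O²) + (O + 5)) = -4 + (2*O² + (5 + O)) = -4 + (5 + O + 2*O²) = 1 + O + 2*O²)
f = 1 (f = (-3 + 4)² = 1² = 1)
(f*A(-14))*183 = (1*(1 - 14 + 2*(-14)²))*183 = (1*(1 - 14 + 2*196))*183 = (1*(1 - 14 + 392))*183 = (1*379)*183 = 379*183 = 69357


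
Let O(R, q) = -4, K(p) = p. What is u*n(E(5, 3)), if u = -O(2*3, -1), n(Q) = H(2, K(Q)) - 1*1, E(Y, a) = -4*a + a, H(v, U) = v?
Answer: 4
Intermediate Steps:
E(Y, a) = -3*a
n(Q) = 1 (n(Q) = 2 - 1*1 = 2 - 1 = 1)
u = 4 (u = -1*(-4) = 4)
u*n(E(5, 3)) = 4*1 = 4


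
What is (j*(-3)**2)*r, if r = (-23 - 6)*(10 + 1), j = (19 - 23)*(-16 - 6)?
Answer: -252648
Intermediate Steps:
j = 88 (j = -4*(-22) = 88)
r = -319 (r = -29*11 = -319)
(j*(-3)**2)*r = (88*(-3)**2)*(-319) = (88*9)*(-319) = 792*(-319) = -252648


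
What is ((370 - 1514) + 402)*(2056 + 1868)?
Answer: -2911608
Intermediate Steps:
((370 - 1514) + 402)*(2056 + 1868) = (-1144 + 402)*3924 = -742*3924 = -2911608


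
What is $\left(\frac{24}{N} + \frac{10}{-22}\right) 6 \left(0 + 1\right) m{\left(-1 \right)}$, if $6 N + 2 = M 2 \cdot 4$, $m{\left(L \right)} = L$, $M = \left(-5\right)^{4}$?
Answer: $\frac{23406}{9163} \approx 2.5544$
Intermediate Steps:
$M = 625$
$N = 833$ ($N = - \frac{1}{3} + \frac{625 \cdot 2 \cdot 4}{6} = - \frac{1}{3} + \frac{1250 \cdot 4}{6} = - \frac{1}{3} + \frac{1}{6} \cdot 5000 = - \frac{1}{3} + \frac{2500}{3} = 833$)
$\left(\frac{24}{N} + \frac{10}{-22}\right) 6 \left(0 + 1\right) m{\left(-1 \right)} = \left(\frac{24}{833} + \frac{10}{-22}\right) 6 \left(0 + 1\right) \left(-1\right) = \left(24 \cdot \frac{1}{833} + 10 \left(- \frac{1}{22}\right)\right) 6 \cdot 1 \left(-1\right) = \left(\frac{24}{833} - \frac{5}{11}\right) 6 \left(-1\right) = \left(- \frac{3901}{9163}\right) 6 \left(-1\right) = \left(- \frac{23406}{9163}\right) \left(-1\right) = \frac{23406}{9163}$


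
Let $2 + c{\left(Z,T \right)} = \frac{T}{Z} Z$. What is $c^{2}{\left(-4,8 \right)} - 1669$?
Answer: $-1633$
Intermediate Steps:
$c{\left(Z,T \right)} = -2 + T$ ($c{\left(Z,T \right)} = -2 + \frac{T}{Z} Z = -2 + T$)
$c^{2}{\left(-4,8 \right)} - 1669 = \left(-2 + 8\right)^{2} - 1669 = 6^{2} - 1669 = 36 - 1669 = -1633$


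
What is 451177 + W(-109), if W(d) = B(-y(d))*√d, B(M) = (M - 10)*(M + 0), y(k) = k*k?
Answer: 451177 + 141276971*I*√109 ≈ 4.5118e+5 + 1.475e+9*I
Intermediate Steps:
y(k) = k²
B(M) = M*(-10 + M) (B(M) = (-10 + M)*M = M*(-10 + M))
W(d) = -d^(5/2)*(-10 - d²) (W(d) = ((-d²)*(-10 - d²))*√d = (-d²*(-10 - d²))*√d = -d^(5/2)*(-10 - d²))
451177 + W(-109) = 451177 + (-109)^(5/2)*(10 + (-109)²) = 451177 + (11881*I*√109)*(10 + 11881) = 451177 + (11881*I*√109)*11891 = 451177 + 141276971*I*√109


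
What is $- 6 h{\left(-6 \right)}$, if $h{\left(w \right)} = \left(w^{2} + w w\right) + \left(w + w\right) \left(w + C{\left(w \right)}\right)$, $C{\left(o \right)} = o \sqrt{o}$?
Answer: $-864 - 432 i \sqrt{6} \approx -864.0 - 1058.2 i$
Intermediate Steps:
$C{\left(o \right)} = o^{\frac{3}{2}}$
$h{\left(w \right)} = 2 w^{2} + 2 w \left(w + w^{\frac{3}{2}}\right)$ ($h{\left(w \right)} = \left(w^{2} + w w\right) + \left(w + w\right) \left(w + w^{\frac{3}{2}}\right) = \left(w^{2} + w^{2}\right) + 2 w \left(w + w^{\frac{3}{2}}\right) = 2 w^{2} + 2 w \left(w + w^{\frac{3}{2}}\right)$)
$- 6 h{\left(-6 \right)} = - 6 \cdot 2 \left(-6\right) \left(\left(-6\right)^{\frac{3}{2}} + 2 \left(-6\right)\right) = - 6 \cdot 2 \left(-6\right) \left(- 6 i \sqrt{6} - 12\right) = - 6 \cdot 2 \left(-6\right) \left(-12 - 6 i \sqrt{6}\right) = - 6 \left(144 + 72 i \sqrt{6}\right) = -864 - 432 i \sqrt{6}$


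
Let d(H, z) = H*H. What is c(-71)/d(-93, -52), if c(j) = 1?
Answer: 1/8649 ≈ 0.00011562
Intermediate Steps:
d(H, z) = H²
c(-71)/d(-93, -52) = 1/(-93)² = 1/8649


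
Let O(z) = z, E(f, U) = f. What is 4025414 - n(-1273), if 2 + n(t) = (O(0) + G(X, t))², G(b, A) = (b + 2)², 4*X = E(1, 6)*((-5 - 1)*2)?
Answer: 4025415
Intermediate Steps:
X = -3 (X = (1*((-5 - 1)*2))/4 = (1*(-6*2))/4 = (1*(-12))/4 = (¼)*(-12) = -3)
G(b, A) = (2 + b)²
n(t) = -1 (n(t) = -2 + (0 + (2 - 3)²)² = -2 + (0 + (-1)²)² = -2 + (0 + 1)² = -2 + 1² = -2 + 1 = -1)
4025414 - n(-1273) = 4025414 - 1*(-1) = 4025414 + 1 = 4025415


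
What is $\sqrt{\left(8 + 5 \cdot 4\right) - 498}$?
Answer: $i \sqrt{470} \approx 21.679 i$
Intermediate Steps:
$\sqrt{\left(8 + 5 \cdot 4\right) - 498} = \sqrt{\left(8 + 20\right) - 498} = \sqrt{28 - 498} = \sqrt{-470} = i \sqrt{470}$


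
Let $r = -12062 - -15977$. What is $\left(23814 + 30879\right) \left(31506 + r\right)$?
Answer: $1937280753$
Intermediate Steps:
$r = 3915$ ($r = -12062 + 15977 = 3915$)
$\left(23814 + 30879\right) \left(31506 + r\right) = \left(23814 + 30879\right) \left(31506 + 3915\right) = 54693 \cdot 35421 = 1937280753$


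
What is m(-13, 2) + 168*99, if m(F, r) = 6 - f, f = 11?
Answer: 16627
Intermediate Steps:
m(F, r) = -5 (m(F, r) = 6 - 1*11 = 6 - 11 = -5)
m(-13, 2) + 168*99 = -5 + 168*99 = -5 + 16632 = 16627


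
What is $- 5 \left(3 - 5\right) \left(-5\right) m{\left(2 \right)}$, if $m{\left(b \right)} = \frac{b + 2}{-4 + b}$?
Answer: $100$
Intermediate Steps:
$m{\left(b \right)} = \frac{2 + b}{-4 + b}$
$- 5 \left(3 - 5\right) \left(-5\right) m{\left(2 \right)} = - 5 \left(3 - 5\right) \left(-5\right) \frac{2 + 2}{-4 + 2} = \left(-5\right) \left(-2\right) \left(-5\right) \frac{1}{-2} \cdot 4 = 10 \left(-5\right) \left(\left(- \frac{1}{2}\right) 4\right) = \left(-50\right) \left(-2\right) = 100$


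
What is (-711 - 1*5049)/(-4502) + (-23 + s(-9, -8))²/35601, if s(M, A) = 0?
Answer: 103721659/80137851 ≈ 1.2943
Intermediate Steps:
(-711 - 1*5049)/(-4502) + (-23 + s(-9, -8))²/35601 = (-711 - 1*5049)/(-4502) + (-23 + 0)²/35601 = (-711 - 5049)*(-1/4502) + (-23)²*(1/35601) = -5760*(-1/4502) + 529*(1/35601) = 2880/2251 + 529/35601 = 103721659/80137851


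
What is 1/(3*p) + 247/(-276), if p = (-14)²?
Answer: -3020/3381 ≈ -0.89323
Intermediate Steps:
p = 196
1/(3*p) + 247/(-276) = 1/(3*196) + 247/(-276) = (⅓)*(1/196) + 247*(-1/276) = 1/588 - 247/276 = -3020/3381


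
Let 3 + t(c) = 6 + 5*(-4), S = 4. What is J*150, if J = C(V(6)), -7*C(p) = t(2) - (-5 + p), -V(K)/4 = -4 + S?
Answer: 1800/7 ≈ 257.14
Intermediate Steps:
V(K) = 0 (V(K) = -4*(-4 + 4) = -4*0 = 0)
t(c) = -17 (t(c) = -3 + (6 + 5*(-4)) = -3 + (6 - 20) = -3 - 14 = -17)
C(p) = 12/7 + p/7 (C(p) = -(-17 - (-5 + p))/7 = -(-17 + (5 - p))/7 = -(-12 - p)/7 = 12/7 + p/7)
J = 12/7 (J = 12/7 + (1/7)*0 = 12/7 + 0 = 12/7 ≈ 1.7143)
J*150 = (12/7)*150 = 1800/7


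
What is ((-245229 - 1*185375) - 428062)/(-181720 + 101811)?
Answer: 858666/79909 ≈ 10.746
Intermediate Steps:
((-245229 - 1*185375) - 428062)/(-181720 + 101811) = ((-245229 - 185375) - 428062)/(-79909) = (-430604 - 428062)*(-1/79909) = -858666*(-1/79909) = 858666/79909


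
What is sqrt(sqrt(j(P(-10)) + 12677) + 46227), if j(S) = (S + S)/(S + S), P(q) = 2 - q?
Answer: sqrt(46227 + sqrt(12678)) ≈ 215.27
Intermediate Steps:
j(S) = 1 (j(S) = (2*S)/((2*S)) = (2*S)*(1/(2*S)) = 1)
sqrt(sqrt(j(P(-10)) + 12677) + 46227) = sqrt(sqrt(1 + 12677) + 46227) = sqrt(sqrt(12678) + 46227) = sqrt(46227 + sqrt(12678))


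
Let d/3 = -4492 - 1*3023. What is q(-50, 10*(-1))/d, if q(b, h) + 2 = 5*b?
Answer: 28/2505 ≈ 0.011178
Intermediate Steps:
q(b, h) = -2 + 5*b
d = -22545 (d = 3*(-4492 - 1*3023) = 3*(-4492 - 3023) = 3*(-7515) = -22545)
q(-50, 10*(-1))/d = (-2 + 5*(-50))/(-22545) = (-2 - 250)*(-1/22545) = -252*(-1/22545) = 28/2505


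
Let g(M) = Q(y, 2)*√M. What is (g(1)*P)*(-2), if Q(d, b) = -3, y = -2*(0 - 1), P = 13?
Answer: 78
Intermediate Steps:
y = 2 (y = -2*(-1) = 2)
g(M) = -3*√M
(g(1)*P)*(-2) = (-3*√1*13)*(-2) = (-3*1*13)*(-2) = -3*13*(-2) = -39*(-2) = 78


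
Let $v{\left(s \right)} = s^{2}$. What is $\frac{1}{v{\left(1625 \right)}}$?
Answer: $\frac{1}{2640625} \approx 3.787 \cdot 10^{-7}$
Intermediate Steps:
$\frac{1}{v{\left(1625 \right)}} = \frac{1}{1625^{2}} = \frac{1}{2640625}$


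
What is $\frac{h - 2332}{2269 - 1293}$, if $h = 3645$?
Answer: $\frac{1313}{976} \approx 1.3453$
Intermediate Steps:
$\frac{h - 2332}{2269 - 1293} = \frac{3645 - 2332}{2269 - 1293} = \frac{1313}{976}$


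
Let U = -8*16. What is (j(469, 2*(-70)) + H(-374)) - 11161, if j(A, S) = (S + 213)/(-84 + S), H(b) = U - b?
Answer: -2445033/224 ≈ -10915.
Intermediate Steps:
U = -128
H(b) = -128 - b
j(A, S) = (213 + S)/(-84 + S)
(j(469, 2*(-70)) + H(-374)) - 11161 = ((213 + 2*(-70))/(-84 + 2*(-70)) + (-128 - 1*(-374))) - 11161 = ((213 - 140)/(-84 - 140) + (-128 + 374)) - 11161 = (73/(-224) + 246) - 11161 = (-1/224*73 + 246) - 11161 = (-73/224 + 246) - 11161 = 55031/224 - 11161 = -2445033/224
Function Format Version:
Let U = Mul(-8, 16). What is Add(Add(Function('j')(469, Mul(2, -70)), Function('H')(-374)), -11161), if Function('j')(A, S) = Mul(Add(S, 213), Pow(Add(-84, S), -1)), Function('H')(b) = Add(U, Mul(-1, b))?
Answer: Rational(-2445033, 224) ≈ -10915.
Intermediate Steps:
U = -128
Function('H')(b) = Add(-128, Mul(-1, b))
Function('j')(A, S) = Mul(Pow(Add(-84, S), -1), Add(213, S)) (Function('j')(A, S) = Mul(Add(213, S), Pow(Add(-84, S), -1)) = Mul(Pow(Add(-84, S), -1), Add(213, S)))
Add(Add(Function('j')(469, Mul(2, -70)), Function('H')(-374)), -11161) = Add(Add(Mul(Pow(Add(-84, Mul(2, -70)), -1), Add(213, Mul(2, -70))), Add(-128, Mul(-1, -374))), -11161) = Add(Add(Mul(Pow(Add(-84, -140), -1), Add(213, -140)), Add(-128, 374)), -11161) = Add(Add(Mul(Pow(-224, -1), 73), 246), -11161) = Add(Add(Mul(Rational(-1, 224), 73), 246), -11161) = Add(Add(Rational(-73, 224), 246), -11161) = Add(Rational(55031, 224), -11161) = Rational(-2445033, 224)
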